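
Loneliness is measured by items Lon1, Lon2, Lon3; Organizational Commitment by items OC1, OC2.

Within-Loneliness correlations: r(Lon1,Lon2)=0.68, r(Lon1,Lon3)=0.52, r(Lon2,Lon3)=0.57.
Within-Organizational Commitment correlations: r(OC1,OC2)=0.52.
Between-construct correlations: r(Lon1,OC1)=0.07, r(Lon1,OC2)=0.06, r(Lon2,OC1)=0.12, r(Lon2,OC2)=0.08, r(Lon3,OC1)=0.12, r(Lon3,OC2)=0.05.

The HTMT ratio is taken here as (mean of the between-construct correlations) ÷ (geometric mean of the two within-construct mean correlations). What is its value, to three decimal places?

0.150

Mean heterotrait r = 0.50/6 = 0.0833.
Mean within-Lon = 1.77/3 = 0.5900; mean within-OC = 0.52/1 = 0.5200.
Geometric mean = √(0.5900 × 0.5200) = 0.5539.
HTMT = 0.0833 / 0.5539 = 0.150.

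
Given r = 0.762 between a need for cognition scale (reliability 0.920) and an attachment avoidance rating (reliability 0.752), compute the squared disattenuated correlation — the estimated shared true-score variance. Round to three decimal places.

0.839

Disattenuated r = 0.762 / √(0.920 × 0.752) = 0.762 / 0.8318 = 0.9161.
Shared true-score variance = 0.9161² = 0.8392 ≈ 0.839.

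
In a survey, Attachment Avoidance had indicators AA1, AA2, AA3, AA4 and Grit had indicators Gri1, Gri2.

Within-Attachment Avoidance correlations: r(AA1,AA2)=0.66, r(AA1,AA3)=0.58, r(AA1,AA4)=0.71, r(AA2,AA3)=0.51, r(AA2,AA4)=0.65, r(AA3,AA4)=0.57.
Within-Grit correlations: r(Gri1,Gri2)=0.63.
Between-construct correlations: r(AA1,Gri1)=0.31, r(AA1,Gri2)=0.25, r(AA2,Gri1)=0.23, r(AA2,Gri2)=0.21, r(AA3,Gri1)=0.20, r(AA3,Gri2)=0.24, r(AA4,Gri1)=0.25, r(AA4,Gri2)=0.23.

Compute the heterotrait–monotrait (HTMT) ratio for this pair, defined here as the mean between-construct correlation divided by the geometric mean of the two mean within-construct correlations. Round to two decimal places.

0.39

Mean between = 1.92/8 = 0.2400.
Mean within-AA = 3.68/6 = 0.6133; mean within-Gri = 0.63/1 = 0.6300.
Geometric mean = √(0.6133 × 0.6300) = 0.6216.
HTMT = 0.2400 / 0.6216 = 0.39.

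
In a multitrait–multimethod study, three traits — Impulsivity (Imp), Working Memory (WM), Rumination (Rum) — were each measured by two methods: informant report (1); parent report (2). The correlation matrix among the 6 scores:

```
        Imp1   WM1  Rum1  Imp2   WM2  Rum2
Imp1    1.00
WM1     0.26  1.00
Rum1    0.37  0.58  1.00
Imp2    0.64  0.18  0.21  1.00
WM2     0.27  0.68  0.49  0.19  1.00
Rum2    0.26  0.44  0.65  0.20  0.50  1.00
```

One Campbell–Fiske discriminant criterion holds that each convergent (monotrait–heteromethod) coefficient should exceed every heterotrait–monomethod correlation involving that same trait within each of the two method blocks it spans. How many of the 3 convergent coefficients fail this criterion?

0

Convergent coefficients and their comparison sets:
Imp (methods 1·2): 0.64 vs {0.26, 0.19, 0.37, 0.20} → pass.
WM (methods 1·2): 0.68 vs {0.26, 0.19, 0.58, 0.50} → pass.
Rum (methods 1·2): 0.65 vs {0.37, 0.20, 0.58, 0.50} → pass.
0 of 3 fail.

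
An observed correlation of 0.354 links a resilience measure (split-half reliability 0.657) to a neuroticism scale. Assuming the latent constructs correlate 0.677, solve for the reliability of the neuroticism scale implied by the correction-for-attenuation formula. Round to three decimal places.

r_true = r_obs / √(r_xx · r_yy) ⇒ 0.677 = 0.354 / √(0.657 · r_yy).
√(0.657 · r_yy) = 0.354 / 0.677 = 0.5229; 0.657 · r_yy = 0.2734; r_yy = 0.2734 / 0.657 ≈ 0.416.

0.416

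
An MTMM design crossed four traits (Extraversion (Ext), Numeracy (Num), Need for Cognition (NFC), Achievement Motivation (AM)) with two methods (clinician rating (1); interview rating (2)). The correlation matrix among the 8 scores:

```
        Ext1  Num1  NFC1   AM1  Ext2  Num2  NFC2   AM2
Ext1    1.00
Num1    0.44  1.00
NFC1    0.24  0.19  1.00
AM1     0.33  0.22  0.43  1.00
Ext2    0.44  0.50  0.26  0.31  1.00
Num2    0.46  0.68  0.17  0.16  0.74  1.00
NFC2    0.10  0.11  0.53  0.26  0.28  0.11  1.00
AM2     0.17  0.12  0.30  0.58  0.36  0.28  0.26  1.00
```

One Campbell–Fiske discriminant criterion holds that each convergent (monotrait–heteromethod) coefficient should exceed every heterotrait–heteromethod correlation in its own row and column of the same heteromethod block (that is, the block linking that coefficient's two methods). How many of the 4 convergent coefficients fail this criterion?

Convergent coefficients and their comparison sets:
Ext (methods 1·2): 0.44 vs {0.46, 0.50, 0.10, 0.26, 0.17, 0.31} → fail.
Num (methods 1·2): 0.68 vs {0.50, 0.46, 0.11, 0.17, 0.12, 0.16} → pass.
NFC (methods 1·2): 0.53 vs {0.26, 0.10, 0.17, 0.11, 0.30, 0.26} → pass.
AM (methods 1·2): 0.58 vs {0.31, 0.17, 0.16, 0.12, 0.26, 0.30} → pass.
1 of 4 fail.

1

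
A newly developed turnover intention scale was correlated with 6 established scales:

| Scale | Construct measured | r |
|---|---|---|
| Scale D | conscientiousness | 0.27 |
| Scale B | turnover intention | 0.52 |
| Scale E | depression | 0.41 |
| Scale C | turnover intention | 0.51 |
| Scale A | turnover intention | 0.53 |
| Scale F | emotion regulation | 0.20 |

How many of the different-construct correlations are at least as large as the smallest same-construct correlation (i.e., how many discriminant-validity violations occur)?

0

Convergent (same construct = turnover intention): Scale B, Scale C, Scale A.
Smallest convergent = 0.51. Discriminant values: 0.27, 0.41, 0.20; count ≥ 0.51 → 0.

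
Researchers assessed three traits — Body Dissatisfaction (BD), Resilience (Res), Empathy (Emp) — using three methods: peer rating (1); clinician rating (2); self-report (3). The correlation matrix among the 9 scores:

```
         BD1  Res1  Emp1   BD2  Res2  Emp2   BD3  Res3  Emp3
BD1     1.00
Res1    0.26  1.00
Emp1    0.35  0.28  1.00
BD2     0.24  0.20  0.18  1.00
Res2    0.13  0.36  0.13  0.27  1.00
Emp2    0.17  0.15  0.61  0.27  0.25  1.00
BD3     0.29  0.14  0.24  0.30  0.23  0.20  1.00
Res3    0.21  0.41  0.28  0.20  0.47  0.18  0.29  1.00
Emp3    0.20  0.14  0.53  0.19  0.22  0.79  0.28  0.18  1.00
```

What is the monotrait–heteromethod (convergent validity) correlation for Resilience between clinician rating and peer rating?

0.36

Same trait (Res), different methods: r(Res2, Res1) = 0.36.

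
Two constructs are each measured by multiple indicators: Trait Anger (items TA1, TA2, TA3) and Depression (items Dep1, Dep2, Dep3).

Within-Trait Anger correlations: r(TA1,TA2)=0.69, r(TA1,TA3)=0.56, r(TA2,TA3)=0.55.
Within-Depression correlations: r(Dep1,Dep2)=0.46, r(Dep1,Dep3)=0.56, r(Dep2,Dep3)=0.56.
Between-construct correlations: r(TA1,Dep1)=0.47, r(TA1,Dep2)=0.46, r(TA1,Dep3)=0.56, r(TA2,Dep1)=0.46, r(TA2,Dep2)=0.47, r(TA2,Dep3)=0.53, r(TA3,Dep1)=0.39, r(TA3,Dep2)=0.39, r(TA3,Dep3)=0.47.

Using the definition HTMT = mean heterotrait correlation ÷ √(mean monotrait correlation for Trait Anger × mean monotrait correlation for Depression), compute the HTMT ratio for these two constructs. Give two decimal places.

0.83

Mean heterotrait r = 4.20/9 = 0.4667.
Mean within-TA = 1.80/3 = 0.6000; mean within-Dep = 1.58/3 = 0.5267.
Geometric mean = √(0.6000 × 0.5267) = 0.5622.
HTMT = 0.4667 / 0.5622 = 0.83.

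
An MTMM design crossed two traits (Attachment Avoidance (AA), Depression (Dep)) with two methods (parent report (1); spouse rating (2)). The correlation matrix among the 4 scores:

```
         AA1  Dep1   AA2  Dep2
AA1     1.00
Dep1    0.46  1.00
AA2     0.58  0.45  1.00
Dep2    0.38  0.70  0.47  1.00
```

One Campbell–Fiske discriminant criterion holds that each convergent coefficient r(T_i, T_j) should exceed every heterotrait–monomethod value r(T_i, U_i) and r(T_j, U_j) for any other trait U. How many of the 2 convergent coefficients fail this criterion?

Checking each validity diagonal entry against its comparison values:
AA (methods 1·2): 0.58 vs {0.46, 0.47} → pass.
Dep (methods 1·2): 0.70 vs {0.46, 0.47} → pass.
0 of 2 fail.

0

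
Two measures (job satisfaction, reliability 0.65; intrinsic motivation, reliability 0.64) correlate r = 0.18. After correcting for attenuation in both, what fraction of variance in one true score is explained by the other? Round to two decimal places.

Disattenuated r = 0.18 / √(0.65 × 0.64) = 0.18 / 0.6450 = 0.2791.
Shared true-score variance = 0.2791² = 0.0779 ≈ 0.08.

0.08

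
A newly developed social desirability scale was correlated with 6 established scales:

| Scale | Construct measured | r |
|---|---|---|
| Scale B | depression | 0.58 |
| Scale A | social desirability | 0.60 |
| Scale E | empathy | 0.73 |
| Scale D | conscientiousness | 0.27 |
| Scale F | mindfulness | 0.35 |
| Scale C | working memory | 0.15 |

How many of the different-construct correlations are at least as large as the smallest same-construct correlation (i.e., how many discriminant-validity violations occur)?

1

Convergent (same construct = social desirability): Scale A.
Smallest convergent = 0.60. Discriminant values: 0.58, 0.73, 0.27, 0.35, 0.15; count ≥ 0.60 → 1.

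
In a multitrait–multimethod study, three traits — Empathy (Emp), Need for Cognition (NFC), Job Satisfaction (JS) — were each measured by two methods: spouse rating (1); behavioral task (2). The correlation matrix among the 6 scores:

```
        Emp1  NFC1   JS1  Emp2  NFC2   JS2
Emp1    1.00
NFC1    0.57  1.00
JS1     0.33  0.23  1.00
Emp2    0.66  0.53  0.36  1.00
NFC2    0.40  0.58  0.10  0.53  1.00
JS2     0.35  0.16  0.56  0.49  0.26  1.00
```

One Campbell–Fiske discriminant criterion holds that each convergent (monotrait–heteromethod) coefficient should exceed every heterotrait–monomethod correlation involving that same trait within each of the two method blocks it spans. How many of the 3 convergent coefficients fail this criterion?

Each convergent coefficient versus the relevant comparison correlations:
Emp (methods 1·2): 0.66 vs {0.57, 0.53, 0.33, 0.49} → pass.
NFC (methods 1·2): 0.58 vs {0.57, 0.53, 0.23, 0.26} → pass.
JS (methods 1·2): 0.56 vs {0.33, 0.49, 0.23, 0.26} → pass.
0 of 3 fail.

0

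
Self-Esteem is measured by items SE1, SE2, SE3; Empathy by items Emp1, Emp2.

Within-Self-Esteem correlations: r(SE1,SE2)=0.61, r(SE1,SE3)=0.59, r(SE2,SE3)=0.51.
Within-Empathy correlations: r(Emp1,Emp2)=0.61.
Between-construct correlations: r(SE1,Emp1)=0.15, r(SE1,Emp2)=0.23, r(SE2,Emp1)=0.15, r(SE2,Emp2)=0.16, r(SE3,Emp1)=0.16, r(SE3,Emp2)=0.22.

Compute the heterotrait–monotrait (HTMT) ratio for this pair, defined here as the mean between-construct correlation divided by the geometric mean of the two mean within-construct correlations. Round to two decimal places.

Mean between = 1.07/6 = 0.1783.
Mean within-SE = 1.71/3 = 0.5700; mean within-Emp = 0.61/1 = 0.6100.
Geometric mean = √(0.5700 × 0.6100) = 0.5897.
HTMT = 0.1783 / 0.5897 = 0.30.

0.30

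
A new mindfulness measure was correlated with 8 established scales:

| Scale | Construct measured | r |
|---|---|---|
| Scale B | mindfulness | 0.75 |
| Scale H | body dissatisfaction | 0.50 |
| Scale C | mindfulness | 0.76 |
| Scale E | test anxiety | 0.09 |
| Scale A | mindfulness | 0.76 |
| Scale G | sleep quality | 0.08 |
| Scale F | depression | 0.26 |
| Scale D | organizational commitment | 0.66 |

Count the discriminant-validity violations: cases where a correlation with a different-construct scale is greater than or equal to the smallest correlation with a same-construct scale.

0

Convergent (same construct = mindfulness): Scale B, Scale C, Scale A.
Smallest convergent = 0.75. Discriminant values: 0.50, 0.09, 0.08, 0.26, 0.66; count ≥ 0.75 → 0.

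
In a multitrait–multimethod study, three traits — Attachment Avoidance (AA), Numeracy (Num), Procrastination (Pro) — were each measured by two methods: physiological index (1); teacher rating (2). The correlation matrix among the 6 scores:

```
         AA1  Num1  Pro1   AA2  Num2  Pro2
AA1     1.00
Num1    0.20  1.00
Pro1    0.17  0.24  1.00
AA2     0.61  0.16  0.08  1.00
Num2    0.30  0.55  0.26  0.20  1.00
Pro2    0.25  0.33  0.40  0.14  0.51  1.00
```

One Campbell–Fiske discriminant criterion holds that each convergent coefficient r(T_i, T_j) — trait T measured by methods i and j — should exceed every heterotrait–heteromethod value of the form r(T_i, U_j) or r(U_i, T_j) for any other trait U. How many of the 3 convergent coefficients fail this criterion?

0

Convergent coefficients and their comparison sets:
AA (methods 1·2): 0.61 vs {0.30, 0.16, 0.25, 0.08} → pass.
Num (methods 1·2): 0.55 vs {0.16, 0.30, 0.33, 0.26} → pass.
Pro (methods 1·2): 0.40 vs {0.08, 0.25, 0.26, 0.33} → pass.
0 of 3 fail.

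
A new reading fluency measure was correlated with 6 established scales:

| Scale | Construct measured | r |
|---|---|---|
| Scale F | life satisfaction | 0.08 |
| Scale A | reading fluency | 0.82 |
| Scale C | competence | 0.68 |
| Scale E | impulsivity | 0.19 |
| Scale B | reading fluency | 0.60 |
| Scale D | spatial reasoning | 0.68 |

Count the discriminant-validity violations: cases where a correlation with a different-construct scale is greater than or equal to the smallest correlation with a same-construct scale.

Convergent (same construct = reading fluency): Scale A, Scale B.
Smallest convergent = 0.60. Discriminant values: 0.08, 0.68, 0.19, 0.68; count ≥ 0.60 → 2.

2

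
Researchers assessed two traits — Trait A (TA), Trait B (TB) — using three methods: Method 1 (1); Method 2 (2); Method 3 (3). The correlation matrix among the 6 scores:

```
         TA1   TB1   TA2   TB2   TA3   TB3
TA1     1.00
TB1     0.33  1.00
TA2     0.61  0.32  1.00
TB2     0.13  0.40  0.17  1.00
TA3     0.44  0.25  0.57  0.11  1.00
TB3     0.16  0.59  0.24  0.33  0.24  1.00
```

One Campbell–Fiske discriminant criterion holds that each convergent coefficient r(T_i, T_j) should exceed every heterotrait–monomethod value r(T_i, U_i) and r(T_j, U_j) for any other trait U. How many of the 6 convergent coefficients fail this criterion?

0

Checking each validity diagonal entry against its comparison values:
TA (methods 1·2): 0.61 vs {0.33, 0.17} → pass.
TA (methods 1·3): 0.44 vs {0.33, 0.24} → pass.
TA (methods 2·3): 0.57 vs {0.17, 0.24} → pass.
TB (methods 1·2): 0.40 vs {0.33, 0.17} → pass.
TB (methods 1·3): 0.59 vs {0.33, 0.24} → pass.
TB (methods 2·3): 0.33 vs {0.17, 0.24} → pass.
0 of 6 fail.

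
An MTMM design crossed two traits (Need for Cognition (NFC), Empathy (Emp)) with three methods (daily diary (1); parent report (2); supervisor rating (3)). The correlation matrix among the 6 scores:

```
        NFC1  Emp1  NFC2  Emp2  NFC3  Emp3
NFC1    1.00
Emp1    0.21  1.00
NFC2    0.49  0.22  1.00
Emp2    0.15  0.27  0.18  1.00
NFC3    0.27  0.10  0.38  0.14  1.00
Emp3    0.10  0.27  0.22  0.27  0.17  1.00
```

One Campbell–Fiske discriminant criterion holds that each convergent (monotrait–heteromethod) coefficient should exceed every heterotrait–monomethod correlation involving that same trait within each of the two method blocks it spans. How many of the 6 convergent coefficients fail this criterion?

0

Checking each validity diagonal entry against its comparison values:
NFC (methods 1·2): 0.49 vs {0.21, 0.18} → pass.
NFC (methods 1·3): 0.27 vs {0.21, 0.17} → pass.
NFC (methods 2·3): 0.38 vs {0.18, 0.17} → pass.
Emp (methods 1·2): 0.27 vs {0.21, 0.18} → pass.
Emp (methods 1·3): 0.27 vs {0.21, 0.17} → pass.
Emp (methods 2·3): 0.27 vs {0.18, 0.17} → pass.
0 of 6 fail.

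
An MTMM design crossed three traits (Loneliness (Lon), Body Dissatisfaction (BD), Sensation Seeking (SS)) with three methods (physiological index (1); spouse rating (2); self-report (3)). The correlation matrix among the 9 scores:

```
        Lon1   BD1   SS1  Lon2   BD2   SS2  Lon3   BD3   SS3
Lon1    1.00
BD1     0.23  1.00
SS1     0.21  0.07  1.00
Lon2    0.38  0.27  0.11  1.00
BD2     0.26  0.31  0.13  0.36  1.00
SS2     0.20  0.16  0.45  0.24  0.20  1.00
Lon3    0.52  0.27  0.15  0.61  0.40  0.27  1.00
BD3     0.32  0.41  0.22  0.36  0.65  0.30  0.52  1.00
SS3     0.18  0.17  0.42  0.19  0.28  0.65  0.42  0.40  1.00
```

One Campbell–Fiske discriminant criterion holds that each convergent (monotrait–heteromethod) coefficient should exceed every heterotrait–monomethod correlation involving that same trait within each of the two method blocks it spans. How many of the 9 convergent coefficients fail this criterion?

Checking each validity diagonal entry against its comparison values:
Lon (methods 1·2): 0.38 vs {0.23, 0.36, 0.21, 0.24} → pass.
Lon (methods 1·3): 0.52 vs {0.23, 0.52, 0.21, 0.42} → fail.
Lon (methods 2·3): 0.61 vs {0.36, 0.52, 0.24, 0.42} → pass.
BD (methods 1·2): 0.31 vs {0.23, 0.36, 0.07, 0.20} → fail.
BD (methods 1·3): 0.41 vs {0.23, 0.52, 0.07, 0.40} → fail.
BD (methods 2·3): 0.65 vs {0.36, 0.52, 0.20, 0.40} → pass.
SS (methods 1·2): 0.45 vs {0.21, 0.24, 0.07, 0.20} → pass.
SS (methods 1·3): 0.42 vs {0.21, 0.42, 0.07, 0.40} → fail.
SS (methods 2·3): 0.65 vs {0.24, 0.42, 0.20, 0.40} → pass.
4 of 9 fail.

4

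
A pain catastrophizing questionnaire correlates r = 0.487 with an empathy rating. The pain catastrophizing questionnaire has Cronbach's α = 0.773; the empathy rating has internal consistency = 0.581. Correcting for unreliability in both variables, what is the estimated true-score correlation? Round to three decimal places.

0.727

r_true = r_obs / √(r_xx · r_yy) = 0.487 / √(0.773 × 0.581) = 0.487 / √0.449113 = 0.487 / 0.6702 ≈ 0.727.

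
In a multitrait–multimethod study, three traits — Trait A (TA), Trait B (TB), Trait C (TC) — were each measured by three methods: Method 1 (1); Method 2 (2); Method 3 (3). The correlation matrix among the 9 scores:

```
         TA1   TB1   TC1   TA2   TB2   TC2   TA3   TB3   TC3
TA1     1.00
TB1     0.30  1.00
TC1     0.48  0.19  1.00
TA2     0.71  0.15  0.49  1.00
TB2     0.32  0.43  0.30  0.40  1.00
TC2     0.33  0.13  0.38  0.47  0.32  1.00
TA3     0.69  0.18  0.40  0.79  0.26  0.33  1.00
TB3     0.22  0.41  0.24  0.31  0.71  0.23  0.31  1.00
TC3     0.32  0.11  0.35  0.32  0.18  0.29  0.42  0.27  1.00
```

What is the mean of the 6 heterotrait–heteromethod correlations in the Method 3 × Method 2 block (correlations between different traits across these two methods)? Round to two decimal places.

HTHM values (method 3 × method 2): 0.26, 0.33, 0.31, 0.23, 0.32, 0.18; mean = 1.63/6 = 0.27.

0.27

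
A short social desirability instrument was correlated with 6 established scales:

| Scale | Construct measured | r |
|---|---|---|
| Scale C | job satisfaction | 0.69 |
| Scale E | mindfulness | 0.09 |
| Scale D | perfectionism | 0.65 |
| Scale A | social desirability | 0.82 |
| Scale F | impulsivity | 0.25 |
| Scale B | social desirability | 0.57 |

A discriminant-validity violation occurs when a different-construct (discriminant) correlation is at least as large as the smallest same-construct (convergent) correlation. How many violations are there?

Convergent (same construct = social desirability): Scale A, Scale B.
Smallest convergent = 0.57. Discriminant values: 0.69, 0.09, 0.65, 0.25; count ≥ 0.57 → 2.

2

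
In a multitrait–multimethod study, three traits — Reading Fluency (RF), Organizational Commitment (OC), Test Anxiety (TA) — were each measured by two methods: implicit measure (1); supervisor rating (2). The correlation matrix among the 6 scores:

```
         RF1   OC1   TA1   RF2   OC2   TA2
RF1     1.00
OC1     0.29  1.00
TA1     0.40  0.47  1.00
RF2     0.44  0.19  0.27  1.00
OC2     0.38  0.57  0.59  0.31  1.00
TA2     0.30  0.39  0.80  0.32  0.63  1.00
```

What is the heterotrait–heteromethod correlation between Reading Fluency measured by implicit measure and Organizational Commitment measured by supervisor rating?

0.38

Different traits and methods: r(RF1, OC2) = 0.38.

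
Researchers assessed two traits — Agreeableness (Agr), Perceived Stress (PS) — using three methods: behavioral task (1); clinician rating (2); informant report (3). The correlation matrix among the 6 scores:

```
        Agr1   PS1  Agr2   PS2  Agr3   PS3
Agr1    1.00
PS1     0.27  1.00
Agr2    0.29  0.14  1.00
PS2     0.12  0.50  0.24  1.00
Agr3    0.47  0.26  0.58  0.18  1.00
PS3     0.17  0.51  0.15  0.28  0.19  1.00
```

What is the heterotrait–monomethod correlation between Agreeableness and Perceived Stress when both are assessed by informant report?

Different traits, same method: r(Agr3, PS3) = 0.19.

0.19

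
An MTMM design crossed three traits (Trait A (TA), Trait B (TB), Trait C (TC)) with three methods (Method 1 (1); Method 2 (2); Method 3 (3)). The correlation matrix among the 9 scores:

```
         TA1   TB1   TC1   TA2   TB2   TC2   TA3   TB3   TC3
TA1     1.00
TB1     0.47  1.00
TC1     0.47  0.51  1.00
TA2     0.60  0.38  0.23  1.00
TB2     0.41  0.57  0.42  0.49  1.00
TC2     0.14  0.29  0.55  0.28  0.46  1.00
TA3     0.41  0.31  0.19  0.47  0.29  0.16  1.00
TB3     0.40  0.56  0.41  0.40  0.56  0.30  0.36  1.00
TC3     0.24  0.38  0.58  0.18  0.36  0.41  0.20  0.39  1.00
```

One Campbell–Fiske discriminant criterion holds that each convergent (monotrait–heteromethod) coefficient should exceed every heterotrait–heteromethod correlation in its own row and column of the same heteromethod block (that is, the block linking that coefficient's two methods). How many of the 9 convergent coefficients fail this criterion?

0

Checking each validity diagonal entry against its comparison values:
TA (methods 1·2): 0.60 vs {0.41, 0.38, 0.14, 0.23} → pass.
TA (methods 1·3): 0.41 vs {0.40, 0.31, 0.24, 0.19} → pass.
TA (methods 2·3): 0.47 vs {0.40, 0.29, 0.18, 0.16} → pass.
TB (methods 1·2): 0.57 vs {0.38, 0.41, 0.29, 0.42} → pass.
TB (methods 1·3): 0.56 vs {0.31, 0.40, 0.38, 0.41} → pass.
TB (methods 2·3): 0.56 vs {0.29, 0.40, 0.36, 0.30} → pass.
TC (methods 1·2): 0.55 vs {0.23, 0.14, 0.42, 0.29} → pass.
TC (methods 1·3): 0.58 vs {0.19, 0.24, 0.41, 0.38} → pass.
TC (methods 2·3): 0.41 vs {0.16, 0.18, 0.30, 0.36} → pass.
0 of 9 fail.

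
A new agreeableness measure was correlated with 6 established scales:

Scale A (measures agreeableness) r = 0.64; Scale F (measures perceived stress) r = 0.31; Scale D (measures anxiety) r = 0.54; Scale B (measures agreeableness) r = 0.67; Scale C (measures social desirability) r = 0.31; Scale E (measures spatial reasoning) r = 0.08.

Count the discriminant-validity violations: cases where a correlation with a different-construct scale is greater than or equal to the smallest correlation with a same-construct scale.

Convergent (same construct = agreeableness): Scale A, Scale B.
Smallest convergent = 0.64. Discriminant values: 0.31, 0.54, 0.31, 0.08; count ≥ 0.64 → 0.

0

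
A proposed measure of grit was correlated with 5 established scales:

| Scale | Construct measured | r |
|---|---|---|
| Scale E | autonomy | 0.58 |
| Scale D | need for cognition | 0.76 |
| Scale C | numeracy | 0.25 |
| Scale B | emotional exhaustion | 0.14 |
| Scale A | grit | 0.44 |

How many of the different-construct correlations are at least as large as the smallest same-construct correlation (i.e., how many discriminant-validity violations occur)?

Convergent (same construct = grit): Scale A.
Smallest convergent = 0.44. Discriminant values: 0.58, 0.76, 0.25, 0.14; count ≥ 0.44 → 2.

2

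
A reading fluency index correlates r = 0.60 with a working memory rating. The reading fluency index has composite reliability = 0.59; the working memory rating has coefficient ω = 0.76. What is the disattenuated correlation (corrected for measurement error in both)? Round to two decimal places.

r_true = r_obs / √(r_xx · r_yy) = 0.60 / √(0.59 × 0.76) = 0.60 / √0.4484 = 0.60 / 0.6696 ≈ 0.90.

0.90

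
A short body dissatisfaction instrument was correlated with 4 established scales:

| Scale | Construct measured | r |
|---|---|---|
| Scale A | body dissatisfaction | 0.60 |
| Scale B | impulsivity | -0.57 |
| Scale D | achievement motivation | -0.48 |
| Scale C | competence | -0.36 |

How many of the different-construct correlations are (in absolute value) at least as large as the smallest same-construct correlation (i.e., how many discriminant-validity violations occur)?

Convergent (same construct = body dissatisfaction): Scale A.
Smallest convergent = 0.60. Discriminant |r|: 0.57, 0.48, 0.36; count ≥ 0.60 → 0.

0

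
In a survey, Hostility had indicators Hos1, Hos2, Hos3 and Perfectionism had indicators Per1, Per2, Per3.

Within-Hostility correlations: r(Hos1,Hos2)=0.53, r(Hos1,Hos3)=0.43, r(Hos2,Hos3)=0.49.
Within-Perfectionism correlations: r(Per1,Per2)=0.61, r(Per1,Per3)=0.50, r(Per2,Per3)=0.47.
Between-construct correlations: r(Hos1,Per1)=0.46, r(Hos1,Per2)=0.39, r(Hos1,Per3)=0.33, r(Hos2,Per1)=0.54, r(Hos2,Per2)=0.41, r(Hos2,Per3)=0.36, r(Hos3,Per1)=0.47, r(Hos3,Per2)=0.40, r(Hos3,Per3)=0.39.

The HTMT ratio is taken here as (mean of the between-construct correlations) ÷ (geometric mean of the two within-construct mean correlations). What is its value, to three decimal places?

0.826

Between-construct mean = 3.75/9 = 0.4167.
Mean within-Hos = 1.45/3 = 0.4833; mean within-Per = 1.58/3 = 0.5267.
Geometric mean = √(0.4833 × 0.5267) = 0.5045.
HTMT = 0.4167 / 0.5045 = 0.826.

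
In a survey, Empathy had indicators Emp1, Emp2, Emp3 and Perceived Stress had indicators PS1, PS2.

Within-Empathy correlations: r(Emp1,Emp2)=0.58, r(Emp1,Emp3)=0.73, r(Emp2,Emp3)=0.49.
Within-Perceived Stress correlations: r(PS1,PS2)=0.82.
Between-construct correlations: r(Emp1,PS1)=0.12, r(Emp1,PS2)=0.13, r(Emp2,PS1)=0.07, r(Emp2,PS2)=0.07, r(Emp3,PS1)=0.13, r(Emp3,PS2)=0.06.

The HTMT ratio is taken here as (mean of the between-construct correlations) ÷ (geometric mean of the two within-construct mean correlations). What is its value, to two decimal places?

0.14

Mean heterotrait r = 0.58/6 = 0.0967.
Mean within-Emp = 1.80/3 = 0.6000; mean within-PS = 0.82/1 = 0.8200.
Geometric mean = √(0.6000 × 0.8200) = 0.7014.
HTMT = 0.0967 / 0.7014 = 0.14.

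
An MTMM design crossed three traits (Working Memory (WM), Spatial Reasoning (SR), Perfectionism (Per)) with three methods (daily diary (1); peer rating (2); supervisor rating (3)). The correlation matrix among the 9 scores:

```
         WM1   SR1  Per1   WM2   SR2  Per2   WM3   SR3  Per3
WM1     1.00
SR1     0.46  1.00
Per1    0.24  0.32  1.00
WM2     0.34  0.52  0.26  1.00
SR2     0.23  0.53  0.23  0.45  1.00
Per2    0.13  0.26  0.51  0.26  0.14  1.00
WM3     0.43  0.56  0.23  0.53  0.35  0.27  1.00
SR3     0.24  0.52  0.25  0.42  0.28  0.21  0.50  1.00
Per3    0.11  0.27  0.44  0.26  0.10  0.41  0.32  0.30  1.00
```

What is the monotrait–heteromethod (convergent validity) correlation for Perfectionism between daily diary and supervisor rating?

Same trait (Per), different methods: r(Per1, Per3) = 0.44.

0.44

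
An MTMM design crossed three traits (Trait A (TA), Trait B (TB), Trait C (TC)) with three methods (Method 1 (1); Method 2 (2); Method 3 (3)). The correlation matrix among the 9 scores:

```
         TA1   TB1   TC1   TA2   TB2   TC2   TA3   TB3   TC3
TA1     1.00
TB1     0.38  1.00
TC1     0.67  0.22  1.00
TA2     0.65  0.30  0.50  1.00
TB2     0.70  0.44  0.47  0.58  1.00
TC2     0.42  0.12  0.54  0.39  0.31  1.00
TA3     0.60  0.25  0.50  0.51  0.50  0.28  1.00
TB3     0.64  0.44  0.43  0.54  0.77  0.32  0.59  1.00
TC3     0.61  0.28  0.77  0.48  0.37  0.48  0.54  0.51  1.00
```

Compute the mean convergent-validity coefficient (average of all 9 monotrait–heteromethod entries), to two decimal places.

0.58

Convergent values: 0.65, 0.60, 0.51, 0.44, 0.44, 0.77, 0.54, 0.77, 0.48; mean = 5.20/9 = 0.58.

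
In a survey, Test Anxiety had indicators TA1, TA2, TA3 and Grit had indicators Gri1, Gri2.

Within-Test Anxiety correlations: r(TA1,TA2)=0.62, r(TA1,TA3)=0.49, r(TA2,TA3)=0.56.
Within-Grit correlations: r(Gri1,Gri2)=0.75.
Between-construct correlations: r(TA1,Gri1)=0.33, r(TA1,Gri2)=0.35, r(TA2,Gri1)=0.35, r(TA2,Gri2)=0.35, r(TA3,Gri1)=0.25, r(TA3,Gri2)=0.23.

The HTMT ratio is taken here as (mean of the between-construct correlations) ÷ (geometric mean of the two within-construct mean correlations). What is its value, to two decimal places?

Mean heterotrait r = 1.86/6 = 0.3100.
Mean within-TA = 1.67/3 = 0.5567; mean within-Gri = 0.75/1 = 0.7500.
Geometric mean = √(0.5567 × 0.7500) = 0.6462.
HTMT = 0.3100 / 0.6462 = 0.48.

0.48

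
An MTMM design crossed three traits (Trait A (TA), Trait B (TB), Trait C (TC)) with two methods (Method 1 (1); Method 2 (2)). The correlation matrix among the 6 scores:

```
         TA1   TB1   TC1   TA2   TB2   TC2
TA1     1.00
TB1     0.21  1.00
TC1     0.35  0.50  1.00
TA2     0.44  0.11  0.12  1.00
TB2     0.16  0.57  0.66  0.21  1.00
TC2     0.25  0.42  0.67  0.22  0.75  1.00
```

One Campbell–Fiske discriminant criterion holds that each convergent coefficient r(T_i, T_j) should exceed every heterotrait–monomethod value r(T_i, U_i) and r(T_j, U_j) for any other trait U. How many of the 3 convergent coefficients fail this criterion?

Checking each validity diagonal entry against its comparison values:
TA (methods 1·2): 0.44 vs {0.21, 0.21, 0.35, 0.22} → pass.
TB (methods 1·2): 0.57 vs {0.21, 0.21, 0.50, 0.75} → fail.
TC (methods 1·2): 0.67 vs {0.35, 0.22, 0.50, 0.75} → fail.
2 of 3 fail.

2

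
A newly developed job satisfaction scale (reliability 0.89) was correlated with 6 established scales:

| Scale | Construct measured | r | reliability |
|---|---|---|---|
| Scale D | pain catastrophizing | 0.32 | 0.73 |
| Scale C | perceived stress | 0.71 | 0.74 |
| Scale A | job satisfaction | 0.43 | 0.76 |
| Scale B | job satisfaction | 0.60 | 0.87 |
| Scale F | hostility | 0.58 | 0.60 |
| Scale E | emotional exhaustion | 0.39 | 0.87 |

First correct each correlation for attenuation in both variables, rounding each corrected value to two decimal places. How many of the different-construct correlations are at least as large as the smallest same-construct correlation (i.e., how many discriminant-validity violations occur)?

2

Disattenuated r (r / √(r_scale · r_new)):
  Scale D (disc): 0.32 / √(0.73·0.89) = 0.40
  Scale C (disc): 0.71 / √(0.74·0.89) = 0.87
  Scale A (conv): 0.43 / √(0.76·0.89) = 0.52
  Scale B (conv): 0.60 / √(0.87·0.89) = 0.68
  Scale F (disc): 0.58 / √(0.60·0.89) = 0.79
  Scale E (disc): 0.39 / √(0.87·0.89) = 0.44
Smallest convergent = 0.52. Discriminant values: 0.40, 0.87, 0.79, 0.44; count ≥ 0.52 → 2.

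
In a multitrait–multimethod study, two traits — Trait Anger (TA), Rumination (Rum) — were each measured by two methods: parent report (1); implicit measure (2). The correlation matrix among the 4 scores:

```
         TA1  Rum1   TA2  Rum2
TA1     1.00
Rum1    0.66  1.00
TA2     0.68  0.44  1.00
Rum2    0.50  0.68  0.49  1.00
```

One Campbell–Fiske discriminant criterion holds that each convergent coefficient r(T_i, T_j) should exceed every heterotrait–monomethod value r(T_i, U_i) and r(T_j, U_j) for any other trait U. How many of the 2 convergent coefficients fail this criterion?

Convergent coefficients and their comparison sets:
TA (methods 1·2): 0.68 vs {0.66, 0.49} → pass.
Rum (methods 1·2): 0.68 vs {0.66, 0.49} → pass.
0 of 2 fail.

0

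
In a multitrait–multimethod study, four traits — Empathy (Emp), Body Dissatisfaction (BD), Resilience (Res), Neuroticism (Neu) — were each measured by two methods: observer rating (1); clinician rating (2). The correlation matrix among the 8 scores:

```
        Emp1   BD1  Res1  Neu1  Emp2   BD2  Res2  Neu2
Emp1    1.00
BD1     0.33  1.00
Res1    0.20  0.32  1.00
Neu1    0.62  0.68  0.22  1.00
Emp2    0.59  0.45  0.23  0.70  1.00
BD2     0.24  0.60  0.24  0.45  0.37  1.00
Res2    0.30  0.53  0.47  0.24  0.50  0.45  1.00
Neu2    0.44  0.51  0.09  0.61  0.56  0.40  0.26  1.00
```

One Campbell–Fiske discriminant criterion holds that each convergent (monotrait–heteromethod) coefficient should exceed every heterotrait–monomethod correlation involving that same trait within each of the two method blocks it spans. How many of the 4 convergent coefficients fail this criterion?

4

Each convergent coefficient versus the relevant comparison correlations:
Emp (methods 1·2): 0.59 vs {0.33, 0.37, 0.20, 0.50, 0.62, 0.56} → fail.
BD (methods 1·2): 0.60 vs {0.33, 0.37, 0.32, 0.45, 0.68, 0.40} → fail.
Res (methods 1·2): 0.47 vs {0.20, 0.50, 0.32, 0.45, 0.22, 0.26} → fail.
Neu (methods 1·2): 0.61 vs {0.62, 0.56, 0.68, 0.40, 0.22, 0.26} → fail.
4 of 4 fail.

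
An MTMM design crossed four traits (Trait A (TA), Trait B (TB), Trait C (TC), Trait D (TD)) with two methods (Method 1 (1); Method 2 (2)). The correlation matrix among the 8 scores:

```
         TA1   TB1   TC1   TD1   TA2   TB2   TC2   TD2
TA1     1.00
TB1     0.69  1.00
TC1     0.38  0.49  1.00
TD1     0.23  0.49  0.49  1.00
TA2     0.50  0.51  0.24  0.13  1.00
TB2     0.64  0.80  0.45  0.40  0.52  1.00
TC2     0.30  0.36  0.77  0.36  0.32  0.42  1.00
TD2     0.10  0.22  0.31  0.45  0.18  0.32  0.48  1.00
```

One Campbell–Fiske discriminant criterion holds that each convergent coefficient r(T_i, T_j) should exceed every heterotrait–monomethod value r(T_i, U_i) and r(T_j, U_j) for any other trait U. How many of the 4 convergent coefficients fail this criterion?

Each convergent coefficient versus the relevant comparison correlations:
TA (methods 1·2): 0.50 vs {0.69, 0.52, 0.38, 0.32, 0.23, 0.18} → fail.
TB (methods 1·2): 0.80 vs {0.69, 0.52, 0.49, 0.42, 0.49, 0.32} → pass.
TC (methods 1·2): 0.77 vs {0.38, 0.32, 0.49, 0.42, 0.49, 0.48} → pass.
TD (methods 1·2): 0.45 vs {0.23, 0.18, 0.49, 0.32, 0.49, 0.48} → fail.
2 of 4 fail.

2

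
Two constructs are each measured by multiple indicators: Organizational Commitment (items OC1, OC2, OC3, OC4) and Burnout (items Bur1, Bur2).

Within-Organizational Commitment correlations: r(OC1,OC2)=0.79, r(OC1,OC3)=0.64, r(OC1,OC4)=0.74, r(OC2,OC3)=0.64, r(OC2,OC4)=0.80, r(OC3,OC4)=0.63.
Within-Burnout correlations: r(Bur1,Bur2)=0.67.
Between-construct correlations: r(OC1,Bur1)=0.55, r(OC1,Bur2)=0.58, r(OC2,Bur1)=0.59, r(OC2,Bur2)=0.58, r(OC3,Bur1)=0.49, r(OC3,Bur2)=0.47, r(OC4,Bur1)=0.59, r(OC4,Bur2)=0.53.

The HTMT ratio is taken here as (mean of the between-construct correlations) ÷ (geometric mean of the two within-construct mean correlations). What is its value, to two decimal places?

0.80

Mean between = 4.38/8 = 0.5475.
Mean within-OC = 4.24/6 = 0.7067; mean within-Bur = 0.67/1 = 0.6700.
Geometric mean = √(0.7067 × 0.6700) = 0.6881.
HTMT = 0.5475 / 0.6881 = 0.80.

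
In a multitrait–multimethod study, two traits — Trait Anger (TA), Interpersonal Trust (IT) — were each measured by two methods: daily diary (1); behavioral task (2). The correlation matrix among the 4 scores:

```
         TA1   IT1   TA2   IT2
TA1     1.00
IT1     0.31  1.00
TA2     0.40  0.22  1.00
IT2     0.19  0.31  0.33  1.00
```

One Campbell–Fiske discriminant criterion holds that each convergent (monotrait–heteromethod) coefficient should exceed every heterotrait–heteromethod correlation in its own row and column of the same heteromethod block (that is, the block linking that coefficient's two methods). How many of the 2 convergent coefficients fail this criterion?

Convergent coefficients and their comparison sets:
TA (methods 1·2): 0.40 vs {0.19, 0.22} → pass.
IT (methods 1·2): 0.31 vs {0.22, 0.19} → pass.
0 of 2 fail.

0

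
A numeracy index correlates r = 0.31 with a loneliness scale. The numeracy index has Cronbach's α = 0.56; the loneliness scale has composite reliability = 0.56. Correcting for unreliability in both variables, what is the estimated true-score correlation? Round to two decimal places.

r_true = r_obs / √(r_xx · r_yy) = 0.31 / √(0.56 × 0.56) = 0.31 / √0.3136 = 0.31 / 0.5600 ≈ 0.55.

0.55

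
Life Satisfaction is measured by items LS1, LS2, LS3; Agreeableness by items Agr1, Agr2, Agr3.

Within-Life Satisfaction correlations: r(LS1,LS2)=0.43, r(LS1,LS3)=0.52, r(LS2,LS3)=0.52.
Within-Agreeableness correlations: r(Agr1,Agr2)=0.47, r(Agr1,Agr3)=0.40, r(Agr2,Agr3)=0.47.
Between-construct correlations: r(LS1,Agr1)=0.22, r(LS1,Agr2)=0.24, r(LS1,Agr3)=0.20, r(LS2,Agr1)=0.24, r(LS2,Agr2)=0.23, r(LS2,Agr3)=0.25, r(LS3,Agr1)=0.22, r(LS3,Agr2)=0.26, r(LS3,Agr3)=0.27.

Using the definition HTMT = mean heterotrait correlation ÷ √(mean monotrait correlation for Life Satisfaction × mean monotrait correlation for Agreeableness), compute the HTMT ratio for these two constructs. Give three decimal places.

0.506

Mean heterotrait r = 2.13/9 = 0.2367.
Mean within-LS = 1.47/3 = 0.4900; mean within-Agr = 1.34/3 = 0.4467.
Geometric mean = √(0.4900 × 0.4467) = 0.4678.
HTMT = 0.2367 / 0.4678 = 0.506.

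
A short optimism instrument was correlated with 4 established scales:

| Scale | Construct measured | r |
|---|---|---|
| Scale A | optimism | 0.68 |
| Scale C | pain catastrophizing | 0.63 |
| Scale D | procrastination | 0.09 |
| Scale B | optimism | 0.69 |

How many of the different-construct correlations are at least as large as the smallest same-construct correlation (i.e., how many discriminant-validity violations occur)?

Convergent (same construct = optimism): Scale A, Scale B.
Smallest convergent = 0.68. Discriminant values: 0.63, 0.09; count ≥ 0.68 → 0.

0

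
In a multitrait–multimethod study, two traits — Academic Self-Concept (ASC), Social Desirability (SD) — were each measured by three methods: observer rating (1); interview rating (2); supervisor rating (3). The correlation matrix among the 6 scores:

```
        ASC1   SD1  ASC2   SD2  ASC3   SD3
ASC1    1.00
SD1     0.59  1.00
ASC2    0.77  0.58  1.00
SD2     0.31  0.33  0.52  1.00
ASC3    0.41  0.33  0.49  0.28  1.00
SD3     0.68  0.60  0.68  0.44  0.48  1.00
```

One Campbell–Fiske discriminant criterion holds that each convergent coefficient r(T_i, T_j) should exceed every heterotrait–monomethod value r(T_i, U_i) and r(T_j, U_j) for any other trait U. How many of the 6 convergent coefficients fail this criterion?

4

Convergent coefficients and their comparison sets:
ASC (methods 1·2): 0.77 vs {0.59, 0.52} → pass.
ASC (methods 1·3): 0.41 vs {0.59, 0.48} → fail.
ASC (methods 2·3): 0.49 vs {0.52, 0.48} → fail.
SD (methods 1·2): 0.33 vs {0.59, 0.52} → fail.
SD (methods 1·3): 0.60 vs {0.59, 0.48} → pass.
SD (methods 2·3): 0.44 vs {0.52, 0.48} → fail.
4 of 6 fail.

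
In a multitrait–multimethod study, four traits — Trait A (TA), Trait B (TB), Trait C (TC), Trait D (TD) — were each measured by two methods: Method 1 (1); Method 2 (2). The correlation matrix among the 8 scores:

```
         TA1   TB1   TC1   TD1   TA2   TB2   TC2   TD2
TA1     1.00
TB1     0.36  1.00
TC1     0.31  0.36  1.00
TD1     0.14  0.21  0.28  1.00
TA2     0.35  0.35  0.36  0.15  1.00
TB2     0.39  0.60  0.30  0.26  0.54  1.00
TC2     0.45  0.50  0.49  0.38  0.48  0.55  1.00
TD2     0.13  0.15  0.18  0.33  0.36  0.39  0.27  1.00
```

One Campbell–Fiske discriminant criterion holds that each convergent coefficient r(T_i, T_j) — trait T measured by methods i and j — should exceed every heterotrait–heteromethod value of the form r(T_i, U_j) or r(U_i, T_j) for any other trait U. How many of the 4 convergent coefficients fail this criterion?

3

Each convergent coefficient versus the relevant comparison correlations:
TA (methods 1·2): 0.35 vs {0.39, 0.35, 0.45, 0.36, 0.13, 0.15} → fail.
TB (methods 1·2): 0.60 vs {0.35, 0.39, 0.50, 0.30, 0.15, 0.26} → pass.
TC (methods 1·2): 0.49 vs {0.36, 0.45, 0.30, 0.50, 0.18, 0.38} → fail.
TD (methods 1·2): 0.33 vs {0.15, 0.13, 0.26, 0.15, 0.38, 0.18} → fail.
3 of 4 fail.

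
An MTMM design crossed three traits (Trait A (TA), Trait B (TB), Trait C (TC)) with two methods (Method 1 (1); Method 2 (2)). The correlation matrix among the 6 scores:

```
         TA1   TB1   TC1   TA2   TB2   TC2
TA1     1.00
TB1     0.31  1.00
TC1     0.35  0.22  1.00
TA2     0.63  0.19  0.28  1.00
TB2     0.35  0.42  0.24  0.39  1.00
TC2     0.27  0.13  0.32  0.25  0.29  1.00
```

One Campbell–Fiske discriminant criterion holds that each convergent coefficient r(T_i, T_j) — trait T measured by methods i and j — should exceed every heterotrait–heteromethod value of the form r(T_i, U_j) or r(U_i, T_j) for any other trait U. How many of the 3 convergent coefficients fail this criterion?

Convergent coefficients and their comparison sets:
TA (methods 1·2): 0.63 vs {0.35, 0.19, 0.27, 0.28} → pass.
TB (methods 1·2): 0.42 vs {0.19, 0.35, 0.13, 0.24} → pass.
TC (methods 1·2): 0.32 vs {0.28, 0.27, 0.24, 0.13} → pass.
0 of 3 fail.

0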